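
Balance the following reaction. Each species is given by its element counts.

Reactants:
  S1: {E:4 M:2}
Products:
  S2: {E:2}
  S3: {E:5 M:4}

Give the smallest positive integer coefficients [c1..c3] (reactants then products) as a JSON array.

Coefficients: [4, 3, 2]

E: 4·4 = 16 | 3·2+2·5 = 16
M: 4·2 = 8 | 3·0+2·4 = 8
gcd(4,3,2) = 1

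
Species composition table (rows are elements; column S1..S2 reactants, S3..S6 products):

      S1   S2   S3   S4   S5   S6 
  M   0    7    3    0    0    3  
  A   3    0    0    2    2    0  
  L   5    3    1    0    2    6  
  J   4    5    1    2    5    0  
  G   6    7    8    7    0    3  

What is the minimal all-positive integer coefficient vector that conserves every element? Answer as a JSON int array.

Coefficients: [6, 3, 3, 3, 6, 4]

M: 6·0+3·7 = 21 | 3·3+3·0+6·0+4·3 = 21
A: 6·3+3·0 = 18 | 3·0+3·2+6·2+4·0 = 18
L: 6·5+3·3 = 39 | 3·1+3·0+6·2+4·6 = 39
J: 6·4+3·5 = 39 | 3·1+3·2+6·5+4·0 = 39
G: 6·6+3·7 = 57 | 3·8+3·7+6·0+4·3 = 57
gcd(6,3,3,3,6,4) = 1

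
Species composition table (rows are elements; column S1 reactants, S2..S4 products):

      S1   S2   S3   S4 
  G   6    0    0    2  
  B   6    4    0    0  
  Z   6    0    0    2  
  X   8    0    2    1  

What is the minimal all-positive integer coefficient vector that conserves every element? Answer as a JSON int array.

Coefficients: [2, 3, 5, 6]

G: 2·6 = 12 | 3·0+5·0+6·2 = 12
B: 2·6 = 12 | 3·4+5·0+6·0 = 12
Z: 2·6 = 12 | 3·0+5·0+6·2 = 12
X: 2·8 = 16 | 3·0+5·2+6·1 = 16
gcd(2,3,5,6) = 1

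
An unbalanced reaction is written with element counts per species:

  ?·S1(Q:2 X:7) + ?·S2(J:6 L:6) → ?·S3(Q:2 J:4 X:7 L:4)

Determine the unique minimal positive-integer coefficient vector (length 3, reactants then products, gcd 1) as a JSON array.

Coefficients: [3, 2, 3]

Q: 3·2+2·0 = 6 | 3·2 = 6
J: 3·0+2·6 = 12 | 3·4 = 12
X: 3·7+2·0 = 21 | 3·7 = 21
L: 3·0+2·6 = 12 | 3·4 = 12
gcd(3,2,3) = 1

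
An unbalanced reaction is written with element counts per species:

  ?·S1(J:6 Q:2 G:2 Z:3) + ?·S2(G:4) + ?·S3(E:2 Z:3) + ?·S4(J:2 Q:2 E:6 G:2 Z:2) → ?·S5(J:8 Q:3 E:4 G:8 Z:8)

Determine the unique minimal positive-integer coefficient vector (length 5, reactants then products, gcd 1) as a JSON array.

J: 5·6+5·0+5·0+1·2 = 32 | 4·8 = 32
Q: 5·2+5·0+5·0+1·2 = 12 | 4·3 = 12
E: 5·0+5·0+5·2+1·6 = 16 | 4·4 = 16
G: 5·2+5·4+5·0+1·2 = 32 | 4·8 = 32
Z: 5·3+5·0+5·3+1·2 = 32 | 4·8 = 32
gcd(5,5,5,1,4) = 1

Coefficients: [5, 5, 5, 1, 4]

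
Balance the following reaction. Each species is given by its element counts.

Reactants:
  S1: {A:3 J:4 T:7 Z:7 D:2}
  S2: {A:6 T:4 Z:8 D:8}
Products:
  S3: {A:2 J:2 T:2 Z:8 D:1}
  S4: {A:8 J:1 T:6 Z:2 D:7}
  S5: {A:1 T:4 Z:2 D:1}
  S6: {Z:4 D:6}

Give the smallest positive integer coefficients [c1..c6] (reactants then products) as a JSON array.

A: 4·3+6·6 = 48 | 6·2+4·8+4·1+3·0 = 48
J: 4·4+6·0 = 16 | 6·2+4·1+4·0+3·0 = 16
T: 4·7+6·4 = 52 | 6·2+4·6+4·4+3·0 = 52
Z: 4·7+6·8 = 76 | 6·8+4·2+4·2+3·4 = 76
D: 4·2+6·8 = 56 | 6·1+4·7+4·1+3·6 = 56
gcd(4,6,6,4,4,3) = 1

Coefficients: [4, 6, 6, 4, 4, 3]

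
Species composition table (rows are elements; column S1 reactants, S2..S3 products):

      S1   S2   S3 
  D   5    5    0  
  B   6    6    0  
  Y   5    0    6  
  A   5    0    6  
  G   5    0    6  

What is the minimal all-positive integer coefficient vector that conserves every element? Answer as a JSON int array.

D: 6·5 = 30 | 6·5+5·0 = 30
B: 6·6 = 36 | 6·6+5·0 = 36
Y: 6·5 = 30 | 6·0+5·6 = 30
A: 6·5 = 30 | 6·0+5·6 = 30
G: 6·5 = 30 | 6·0+5·6 = 30
gcd(6,6,5) = 1

Coefficients: [6, 6, 5]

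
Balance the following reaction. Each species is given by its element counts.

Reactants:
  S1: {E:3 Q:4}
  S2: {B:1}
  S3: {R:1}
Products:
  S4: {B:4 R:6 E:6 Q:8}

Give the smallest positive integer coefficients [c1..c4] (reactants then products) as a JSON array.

B: 2·0+4·1+6·0 = 4 | 1·4 = 4
R: 2·0+4·0+6·1 = 6 | 1·6 = 6
E: 2·3+4·0+6·0 = 6 | 1·6 = 6
Q: 2·4+4·0+6·0 = 8 | 1·8 = 8
gcd(2,4,6,1) = 1

Coefficients: [2, 4, 6, 1]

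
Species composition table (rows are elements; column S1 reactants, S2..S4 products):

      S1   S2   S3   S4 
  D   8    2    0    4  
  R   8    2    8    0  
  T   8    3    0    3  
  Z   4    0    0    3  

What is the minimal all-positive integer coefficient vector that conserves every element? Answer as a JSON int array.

D: 3·8 = 24 | 4·2+2·0+4·4 = 24
R: 3·8 = 24 | 4·2+2·8+4·0 = 24
T: 3·8 = 24 | 4·3+2·0+4·3 = 24
Z: 3·4 = 12 | 4·0+2·0+4·3 = 12
gcd(3,4,2,4) = 1

Coefficients: [3, 4, 2, 4]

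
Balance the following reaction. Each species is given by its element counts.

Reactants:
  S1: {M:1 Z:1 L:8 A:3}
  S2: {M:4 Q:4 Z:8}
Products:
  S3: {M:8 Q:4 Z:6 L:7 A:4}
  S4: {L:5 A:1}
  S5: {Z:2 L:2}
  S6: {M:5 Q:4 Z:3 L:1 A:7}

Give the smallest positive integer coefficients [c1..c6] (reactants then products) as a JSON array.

Coefficients: [5, 2, 1, 4, 6, 1]

M: 5·1+2·4 = 13 | 1·8+4·0+6·0+1·5 = 13
Q: 5·0+2·4 = 8 | 1·4+4·0+6·0+1·4 = 8
Z: 5·1+2·8 = 21 | 1·6+4·0+6·2+1·3 = 21
L: 5·8+2·0 = 40 | 1·7+4·5+6·2+1·1 = 40
A: 5·3+2·0 = 15 | 1·4+4·1+6·0+1·7 = 15
gcd(5,2,1,4,6,1) = 1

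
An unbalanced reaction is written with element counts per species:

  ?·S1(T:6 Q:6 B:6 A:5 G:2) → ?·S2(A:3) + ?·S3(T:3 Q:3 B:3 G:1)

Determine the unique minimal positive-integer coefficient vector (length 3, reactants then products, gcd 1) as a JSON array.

T: 3·6 = 18 | 5·0+6·3 = 18
Q: 3·6 = 18 | 5·0+6·3 = 18
B: 3·6 = 18 | 5·0+6·3 = 18
A: 3·5 = 15 | 5·3+6·0 = 15
G: 3·2 = 6 | 5·0+6·1 = 6
gcd(3,5,6) = 1

Coefficients: [3, 5, 6]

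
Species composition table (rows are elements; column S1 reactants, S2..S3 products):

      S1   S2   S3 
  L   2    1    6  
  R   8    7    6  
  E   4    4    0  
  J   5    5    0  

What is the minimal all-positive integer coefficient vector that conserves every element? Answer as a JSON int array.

Coefficients: [6, 6, 1]

L: 6·2 = 12 | 6·1+1·6 = 12
R: 6·8 = 48 | 6·7+1·6 = 48
E: 6·4 = 24 | 6·4+1·0 = 24
J: 6·5 = 30 | 6·5+1·0 = 30
gcd(6,6,1) = 1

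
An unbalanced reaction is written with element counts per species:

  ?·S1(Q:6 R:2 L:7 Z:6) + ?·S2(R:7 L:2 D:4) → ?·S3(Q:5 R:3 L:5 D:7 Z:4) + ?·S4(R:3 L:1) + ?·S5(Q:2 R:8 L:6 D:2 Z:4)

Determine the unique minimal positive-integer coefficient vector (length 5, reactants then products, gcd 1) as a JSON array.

Q: 2·6+4·0 = 12 | 2·5+6·0+1·2 = 12
R: 2·2+4·7 = 32 | 2·3+6·3+1·8 = 32
L: 2·7+4·2 = 22 | 2·5+6·1+1·6 = 22
D: 2·0+4·4 = 16 | 2·7+6·0+1·2 = 16
Z: 2·6+4·0 = 12 | 2·4+6·0+1·4 = 12
gcd(2,4,2,6,1) = 1

Coefficients: [2, 4, 2, 6, 1]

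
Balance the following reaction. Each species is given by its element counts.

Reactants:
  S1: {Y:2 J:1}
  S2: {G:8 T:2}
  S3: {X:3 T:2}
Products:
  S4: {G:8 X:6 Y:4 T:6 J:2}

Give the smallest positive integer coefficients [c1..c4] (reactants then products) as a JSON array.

G: 2·0+1·8+2·0 = 8 | 1·8 = 8
X: 2·0+1·0+2·3 = 6 | 1·6 = 6
Y: 2·2+1·0+2·0 = 4 | 1·4 = 4
T: 2·0+1·2+2·2 = 6 | 1·6 = 6
J: 2·1+1·0+2·0 = 2 | 1·2 = 2
gcd(2,1,2,1) = 1

Coefficients: [2, 1, 2, 1]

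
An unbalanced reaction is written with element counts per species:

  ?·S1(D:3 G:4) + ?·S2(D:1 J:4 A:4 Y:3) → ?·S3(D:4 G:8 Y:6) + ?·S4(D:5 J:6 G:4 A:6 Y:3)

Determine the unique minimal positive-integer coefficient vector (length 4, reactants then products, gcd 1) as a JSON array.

Coefficients: [6, 6, 1, 4]

D: 6·3+6·1 = 24 | 1·4+4·5 = 24
J: 6·0+6·4 = 24 | 1·0+4·6 = 24
G: 6·4+6·0 = 24 | 1·8+4·4 = 24
A: 6·0+6·4 = 24 | 1·0+4·6 = 24
Y: 6·0+6·3 = 18 | 1·6+4·3 = 18
gcd(6,6,1,4) = 1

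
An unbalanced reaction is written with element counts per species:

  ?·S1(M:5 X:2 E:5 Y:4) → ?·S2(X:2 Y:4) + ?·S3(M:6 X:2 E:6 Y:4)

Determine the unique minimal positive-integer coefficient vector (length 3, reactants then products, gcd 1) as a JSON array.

Coefficients: [6, 1, 5]

M: 6·5 = 30 | 1·0+5·6 = 30
X: 6·2 = 12 | 1·2+5·2 = 12
E: 6·5 = 30 | 1·0+5·6 = 30
Y: 6·4 = 24 | 1·4+5·4 = 24
gcd(6,1,5) = 1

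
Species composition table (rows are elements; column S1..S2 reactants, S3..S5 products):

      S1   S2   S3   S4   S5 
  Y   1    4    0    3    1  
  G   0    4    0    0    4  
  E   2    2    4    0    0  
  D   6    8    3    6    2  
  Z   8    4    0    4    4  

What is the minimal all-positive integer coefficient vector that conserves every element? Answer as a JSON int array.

Coefficients: [3, 5, 4, 6, 5]

Y: 3·1+5·4 = 23 | 4·0+6·3+5·1 = 23
G: 3·0+5·4 = 20 | 4·0+6·0+5·4 = 20
E: 3·2+5·2 = 16 | 4·4+6·0+5·0 = 16
D: 3·6+5·8 = 58 | 4·3+6·6+5·2 = 58
Z: 3·8+5·4 = 44 | 4·0+6·4+5·4 = 44
gcd(3,5,4,6,5) = 1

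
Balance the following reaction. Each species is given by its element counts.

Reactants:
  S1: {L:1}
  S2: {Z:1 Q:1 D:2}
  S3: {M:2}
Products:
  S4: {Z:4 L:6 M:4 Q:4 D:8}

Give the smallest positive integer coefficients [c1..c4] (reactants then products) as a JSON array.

Z: 6·0+4·1+2·0 = 4 | 1·4 = 4
L: 6·1+4·0+2·0 = 6 | 1·6 = 6
M: 6·0+4·0+2·2 = 4 | 1·4 = 4
Q: 6·0+4·1+2·0 = 4 | 1·4 = 4
D: 6·0+4·2+2·0 = 8 | 1·8 = 8
gcd(6,4,2,1) = 1

Coefficients: [6, 4, 2, 1]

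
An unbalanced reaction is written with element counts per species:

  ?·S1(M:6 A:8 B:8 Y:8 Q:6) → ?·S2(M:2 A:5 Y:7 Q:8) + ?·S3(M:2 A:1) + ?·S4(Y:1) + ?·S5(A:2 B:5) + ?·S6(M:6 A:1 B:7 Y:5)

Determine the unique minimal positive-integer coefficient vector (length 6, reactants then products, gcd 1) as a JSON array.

Coefficients: [4, 3, 6, 6, 5, 1]

M: 4·6 = 24 | 3·2+6·2+6·0+5·0+1·6 = 24
A: 4·8 = 32 | 3·5+6·1+6·0+5·2+1·1 = 32
B: 4·8 = 32 | 3·0+6·0+6·0+5·5+1·7 = 32
Y: 4·8 = 32 | 3·7+6·0+6·1+5·0+1·5 = 32
Q: 4·6 = 24 | 3·8+6·0+6·0+5·0+1·0 = 24
gcd(4,3,6,6,5,1) = 1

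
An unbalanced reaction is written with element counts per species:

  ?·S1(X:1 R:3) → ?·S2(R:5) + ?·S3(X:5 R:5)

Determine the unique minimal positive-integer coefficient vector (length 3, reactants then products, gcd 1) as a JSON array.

Coefficients: [5, 2, 1]

X: 5·1 = 5 | 2·0+1·5 = 5
R: 5·3 = 15 | 2·5+1·5 = 15
gcd(5,2,1) = 1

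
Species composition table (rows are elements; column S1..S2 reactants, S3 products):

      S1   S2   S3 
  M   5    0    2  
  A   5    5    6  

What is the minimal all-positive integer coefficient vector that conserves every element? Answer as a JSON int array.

Coefficients: [2, 4, 5]

M: 2·5+4·0 = 10 | 5·2 = 10
A: 2·5+4·5 = 30 | 5·6 = 30
gcd(2,4,5) = 1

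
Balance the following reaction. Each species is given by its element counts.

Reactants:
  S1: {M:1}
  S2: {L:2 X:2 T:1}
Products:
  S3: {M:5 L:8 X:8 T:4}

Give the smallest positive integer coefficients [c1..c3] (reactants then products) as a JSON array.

Coefficients: [5, 4, 1]

M: 5·1+4·0 = 5 | 1·5 = 5
L: 5·0+4·2 = 8 | 1·8 = 8
X: 5·0+4·2 = 8 | 1·8 = 8
T: 5·0+4·1 = 4 | 1·4 = 4
gcd(5,4,1) = 1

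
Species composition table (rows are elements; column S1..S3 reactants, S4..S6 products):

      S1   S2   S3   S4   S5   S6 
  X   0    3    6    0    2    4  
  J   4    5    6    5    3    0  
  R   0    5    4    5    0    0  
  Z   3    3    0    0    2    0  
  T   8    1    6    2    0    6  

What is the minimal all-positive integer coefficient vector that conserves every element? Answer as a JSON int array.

Coefficients: [2, 2, 5, 6, 6, 6]

X: 2·0+2·3+5·6 = 36 | 6·0+6·2+6·4 = 36
J: 2·4+2·5+5·6 = 48 | 6·5+6·3+6·0 = 48
R: 2·0+2·5+5·4 = 30 | 6·5+6·0+6·0 = 30
Z: 2·3+2·3+5·0 = 12 | 6·0+6·2+6·0 = 12
T: 2·8+2·1+5·6 = 48 | 6·2+6·0+6·6 = 48
gcd(2,2,5,6,6,6) = 1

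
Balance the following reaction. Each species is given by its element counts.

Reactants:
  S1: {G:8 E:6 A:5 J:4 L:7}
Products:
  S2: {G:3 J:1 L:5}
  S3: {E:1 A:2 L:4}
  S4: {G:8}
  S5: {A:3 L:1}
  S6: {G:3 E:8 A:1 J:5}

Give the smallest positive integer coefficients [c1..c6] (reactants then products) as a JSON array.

Coefficients: [6, 4, 4, 3, 6, 4]

G: 6·8 = 48 | 4·3+4·0+3·8+6·0+4·3 = 48
E: 6·6 = 36 | 4·0+4·1+3·0+6·0+4·8 = 36
A: 6·5 = 30 | 4·0+4·2+3·0+6·3+4·1 = 30
J: 6·4 = 24 | 4·1+4·0+3·0+6·0+4·5 = 24
L: 6·7 = 42 | 4·5+4·4+3·0+6·1+4·0 = 42
gcd(6,4,4,3,6,4) = 1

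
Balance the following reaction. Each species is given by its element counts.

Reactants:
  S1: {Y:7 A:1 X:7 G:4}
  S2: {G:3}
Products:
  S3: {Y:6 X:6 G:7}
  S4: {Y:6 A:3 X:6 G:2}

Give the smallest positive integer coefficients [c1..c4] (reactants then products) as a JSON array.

Y: 6·7+5·0 = 42 | 5·6+2·6 = 42
A: 6·1+5·0 = 6 | 5·0+2·3 = 6
X: 6·7+5·0 = 42 | 5·6+2·6 = 42
G: 6·4+5·3 = 39 | 5·7+2·2 = 39
gcd(6,5,5,2) = 1

Coefficients: [6, 5, 5, 2]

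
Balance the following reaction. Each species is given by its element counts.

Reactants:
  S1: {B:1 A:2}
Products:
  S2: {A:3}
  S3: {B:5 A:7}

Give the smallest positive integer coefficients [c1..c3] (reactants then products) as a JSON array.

B: 5·1 = 5 | 1·0+1·5 = 5
A: 5·2 = 10 | 1·3+1·7 = 10
gcd(5,1,1) = 1

Coefficients: [5, 1, 1]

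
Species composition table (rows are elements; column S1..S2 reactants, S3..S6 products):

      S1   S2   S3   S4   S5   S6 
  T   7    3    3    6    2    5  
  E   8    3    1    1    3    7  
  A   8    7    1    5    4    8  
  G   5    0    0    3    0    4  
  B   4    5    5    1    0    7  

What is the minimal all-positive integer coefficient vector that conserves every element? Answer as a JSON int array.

T: 6·7+5·3 = 57 | 1·3+2·6+6·2+6·5 = 57
E: 6·8+5·3 = 63 | 1·1+2·1+6·3+6·7 = 63
A: 6·8+5·7 = 83 | 1·1+2·5+6·4+6·8 = 83
G: 6·5+5·0 = 30 | 1·0+2·3+6·0+6·4 = 30
B: 6·4+5·5 = 49 | 1·5+2·1+6·0+6·7 = 49
gcd(6,5,1,2,6,6) = 1

Coefficients: [6, 5, 1, 2, 6, 6]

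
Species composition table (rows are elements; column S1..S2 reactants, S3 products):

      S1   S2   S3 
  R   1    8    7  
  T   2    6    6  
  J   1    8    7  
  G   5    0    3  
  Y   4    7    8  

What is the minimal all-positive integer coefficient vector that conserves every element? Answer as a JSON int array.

R: 3·1+4·8 = 35 | 5·7 = 35
T: 3·2+4·6 = 30 | 5·6 = 30
J: 3·1+4·8 = 35 | 5·7 = 35
G: 3·5+4·0 = 15 | 5·3 = 15
Y: 3·4+4·7 = 40 | 5·8 = 40
gcd(3,4,5) = 1

Coefficients: [3, 4, 5]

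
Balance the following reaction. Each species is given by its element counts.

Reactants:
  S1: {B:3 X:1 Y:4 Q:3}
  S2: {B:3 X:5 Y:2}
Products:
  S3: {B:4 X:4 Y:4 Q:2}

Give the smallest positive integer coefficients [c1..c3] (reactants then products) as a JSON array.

Coefficients: [2, 2, 3]

B: 2·3+2·3 = 12 | 3·4 = 12
X: 2·1+2·5 = 12 | 3·4 = 12
Y: 2·4+2·2 = 12 | 3·4 = 12
Q: 2·3+2·0 = 6 | 3·2 = 6
gcd(2,2,3) = 1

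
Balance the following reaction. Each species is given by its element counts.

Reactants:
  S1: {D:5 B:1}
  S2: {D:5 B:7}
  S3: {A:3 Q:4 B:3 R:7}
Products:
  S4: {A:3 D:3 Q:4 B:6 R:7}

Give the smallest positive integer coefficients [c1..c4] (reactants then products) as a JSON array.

A: 1·0+2·0+5·3 = 15 | 5·3 = 15
D: 1·5+2·5+5·0 = 15 | 5·3 = 15
Q: 1·0+2·0+5·4 = 20 | 5·4 = 20
B: 1·1+2·7+5·3 = 30 | 5·6 = 30
R: 1·0+2·0+5·7 = 35 | 5·7 = 35
gcd(1,2,5,5) = 1

Coefficients: [1, 2, 5, 5]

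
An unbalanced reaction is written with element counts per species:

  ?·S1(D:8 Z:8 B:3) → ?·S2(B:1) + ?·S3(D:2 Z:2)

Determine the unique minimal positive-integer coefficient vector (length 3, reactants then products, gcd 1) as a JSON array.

D: 1·8 = 8 | 3·0+4·2 = 8
Z: 1·8 = 8 | 3·0+4·2 = 8
B: 1·3 = 3 | 3·1+4·0 = 3
gcd(1,3,4) = 1

Coefficients: [1, 3, 4]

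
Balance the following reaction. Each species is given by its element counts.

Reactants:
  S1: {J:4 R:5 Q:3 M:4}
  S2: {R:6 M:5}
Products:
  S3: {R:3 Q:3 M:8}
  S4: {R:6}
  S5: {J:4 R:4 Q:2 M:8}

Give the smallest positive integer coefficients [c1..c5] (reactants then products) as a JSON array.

Coefficients: [3, 4, 1, 4, 3]

J: 3·4+4·0 = 12 | 1·0+4·0+3·4 = 12
R: 3·5+4·6 = 39 | 1·3+4·6+3·4 = 39
Q: 3·3+4·0 = 9 | 1·3+4·0+3·2 = 9
M: 3·4+4·5 = 32 | 1·8+4·0+3·8 = 32
gcd(3,4,1,4,3) = 1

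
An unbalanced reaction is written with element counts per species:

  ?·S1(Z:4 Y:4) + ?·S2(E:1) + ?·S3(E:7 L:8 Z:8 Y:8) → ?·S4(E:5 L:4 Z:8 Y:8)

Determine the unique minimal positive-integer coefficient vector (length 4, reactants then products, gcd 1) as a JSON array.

Coefficients: [2, 3, 1, 2]

E: 2·0+3·1+1·7 = 10 | 2·5 = 10
L: 2·0+3·0+1·8 = 8 | 2·4 = 8
Z: 2·4+3·0+1·8 = 16 | 2·8 = 16
Y: 2·4+3·0+1·8 = 16 | 2·8 = 16
gcd(2,3,1,2) = 1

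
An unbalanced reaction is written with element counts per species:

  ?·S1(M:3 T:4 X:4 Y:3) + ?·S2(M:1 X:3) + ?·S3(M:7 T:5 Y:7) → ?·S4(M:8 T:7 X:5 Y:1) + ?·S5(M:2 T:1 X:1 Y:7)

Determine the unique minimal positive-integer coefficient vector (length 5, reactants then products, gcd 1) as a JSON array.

Coefficients: [4, 5, 5, 5, 6]

M: 4·3+5·1+5·7 = 52 | 5·8+6·2 = 52
T: 4·4+5·0+5·5 = 41 | 5·7+6·1 = 41
X: 4·4+5·3+5·0 = 31 | 5·5+6·1 = 31
Y: 4·3+5·0+5·7 = 47 | 5·1+6·7 = 47
gcd(4,5,5,5,6) = 1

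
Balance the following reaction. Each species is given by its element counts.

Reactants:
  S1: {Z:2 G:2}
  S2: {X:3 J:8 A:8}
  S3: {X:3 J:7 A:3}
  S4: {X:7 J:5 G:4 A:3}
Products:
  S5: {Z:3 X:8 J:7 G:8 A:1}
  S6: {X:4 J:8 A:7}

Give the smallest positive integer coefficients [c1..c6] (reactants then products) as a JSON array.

Coefficients: [6, 2, 5, 5, 4, 6]

Z: 6·2+2·0+5·0+5·0 = 12 | 4·3+6·0 = 12
X: 6·0+2·3+5·3+5·7 = 56 | 4·8+6·4 = 56
J: 6·0+2·8+5·7+5·5 = 76 | 4·7+6·8 = 76
G: 6·2+2·0+5·0+5·4 = 32 | 4·8+6·0 = 32
A: 6·0+2·8+5·3+5·3 = 46 | 4·1+6·7 = 46
gcd(6,2,5,5,4,6) = 1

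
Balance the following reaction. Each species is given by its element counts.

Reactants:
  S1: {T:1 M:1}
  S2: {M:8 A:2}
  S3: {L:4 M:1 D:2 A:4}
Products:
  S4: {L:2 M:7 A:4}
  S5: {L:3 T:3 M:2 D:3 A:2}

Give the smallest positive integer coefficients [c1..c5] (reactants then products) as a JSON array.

Coefficients: [6, 2, 3, 3, 2]

L: 6·0+2·0+3·4 = 12 | 3·2+2·3 = 12
T: 6·1+2·0+3·0 = 6 | 3·0+2·3 = 6
M: 6·1+2·8+3·1 = 25 | 3·7+2·2 = 25
D: 6·0+2·0+3·2 = 6 | 3·0+2·3 = 6
A: 6·0+2·2+3·4 = 16 | 3·4+2·2 = 16
gcd(6,2,3,3,2) = 1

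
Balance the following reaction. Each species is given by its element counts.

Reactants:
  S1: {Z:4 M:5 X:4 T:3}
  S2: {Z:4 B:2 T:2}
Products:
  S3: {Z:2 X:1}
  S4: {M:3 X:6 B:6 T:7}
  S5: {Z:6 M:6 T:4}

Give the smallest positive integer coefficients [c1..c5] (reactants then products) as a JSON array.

Coefficients: [3, 3, 6, 1, 2]

Z: 3·4+3·4 = 24 | 6·2+1·0+2·6 = 24
M: 3·5+3·0 = 15 | 6·0+1·3+2·6 = 15
X: 3·4+3·0 = 12 | 6·1+1·6+2·0 = 12
B: 3·0+3·2 = 6 | 6·0+1·6+2·0 = 6
T: 3·3+3·2 = 15 | 6·0+1·7+2·4 = 15
gcd(3,3,6,1,2) = 1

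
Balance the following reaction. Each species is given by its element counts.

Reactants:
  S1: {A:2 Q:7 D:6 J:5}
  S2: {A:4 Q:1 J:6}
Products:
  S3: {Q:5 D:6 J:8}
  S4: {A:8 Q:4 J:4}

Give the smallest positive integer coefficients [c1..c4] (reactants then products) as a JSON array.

A: 4·2+4·4 = 24 | 4·0+3·8 = 24
Q: 4·7+4·1 = 32 | 4·5+3·4 = 32
D: 4·6+4·0 = 24 | 4·6+3·0 = 24
J: 4·5+4·6 = 44 | 4·8+3·4 = 44
gcd(4,4,4,3) = 1

Coefficients: [4, 4, 4, 3]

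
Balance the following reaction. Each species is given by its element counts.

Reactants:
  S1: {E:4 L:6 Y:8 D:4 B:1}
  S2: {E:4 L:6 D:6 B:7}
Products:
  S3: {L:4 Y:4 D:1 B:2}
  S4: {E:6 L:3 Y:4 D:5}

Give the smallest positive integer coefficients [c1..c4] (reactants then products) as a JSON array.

Coefficients: [5, 1, 6, 4]

E: 5·4+1·4 = 24 | 6·0+4·6 = 24
L: 5·6+1·6 = 36 | 6·4+4·3 = 36
Y: 5·8+1·0 = 40 | 6·4+4·4 = 40
D: 5·4+1·6 = 26 | 6·1+4·5 = 26
B: 5·1+1·7 = 12 | 6·2+4·0 = 12
gcd(5,1,6,4) = 1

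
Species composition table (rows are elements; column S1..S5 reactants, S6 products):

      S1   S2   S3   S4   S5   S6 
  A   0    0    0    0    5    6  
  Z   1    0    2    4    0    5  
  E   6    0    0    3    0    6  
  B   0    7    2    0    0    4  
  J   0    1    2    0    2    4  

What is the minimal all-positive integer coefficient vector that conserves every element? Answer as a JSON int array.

A: 3·0+2·0+3·0+4·0+6·5 = 30 | 5·6 = 30
Z: 3·1+2·0+3·2+4·4+6·0 = 25 | 5·5 = 25
E: 3·6+2·0+3·0+4·3+6·0 = 30 | 5·6 = 30
B: 3·0+2·7+3·2+4·0+6·0 = 20 | 5·4 = 20
J: 3·0+2·1+3·2+4·0+6·2 = 20 | 5·4 = 20
gcd(3,2,3,4,6,5) = 1

Coefficients: [3, 2, 3, 4, 6, 5]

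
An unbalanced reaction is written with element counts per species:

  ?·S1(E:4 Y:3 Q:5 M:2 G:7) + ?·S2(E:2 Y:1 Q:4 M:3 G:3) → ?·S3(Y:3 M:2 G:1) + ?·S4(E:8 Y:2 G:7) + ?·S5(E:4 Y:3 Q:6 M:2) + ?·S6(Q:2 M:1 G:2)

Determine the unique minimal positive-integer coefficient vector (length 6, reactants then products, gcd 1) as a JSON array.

Coefficients: [2, 2, 1, 1, 1, 6]

E: 2·4+2·2 = 12 | 1·0+1·8+1·4+6·0 = 12
Y: 2·3+2·1 = 8 | 1·3+1·2+1·3+6·0 = 8
Q: 2·5+2·4 = 18 | 1·0+1·0+1·6+6·2 = 18
M: 2·2+2·3 = 10 | 1·2+1·0+1·2+6·1 = 10
G: 2·7+2·3 = 20 | 1·1+1·7+1·0+6·2 = 20
gcd(2,2,1,1,1,6) = 1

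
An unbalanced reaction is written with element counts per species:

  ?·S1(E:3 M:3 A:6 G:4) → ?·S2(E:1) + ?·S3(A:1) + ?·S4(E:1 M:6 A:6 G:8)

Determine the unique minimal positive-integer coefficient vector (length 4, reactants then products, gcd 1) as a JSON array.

E: 2·3 = 6 | 5·1+6·0+1·1 = 6
M: 2·3 = 6 | 5·0+6·0+1·6 = 6
A: 2·6 = 12 | 5·0+6·1+1·6 = 12
G: 2·4 = 8 | 5·0+6·0+1·8 = 8
gcd(2,5,6,1) = 1

Coefficients: [2, 5, 6, 1]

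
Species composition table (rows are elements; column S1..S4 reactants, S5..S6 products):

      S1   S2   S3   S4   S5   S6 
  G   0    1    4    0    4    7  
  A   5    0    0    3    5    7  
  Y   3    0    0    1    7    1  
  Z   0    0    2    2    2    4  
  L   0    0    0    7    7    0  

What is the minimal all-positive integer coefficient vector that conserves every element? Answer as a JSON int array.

Coefficients: [5, 5, 6, 2, 2, 3]

G: 5·0+5·1+6·4+2·0 = 29 | 2·4+3·7 = 29
A: 5·5+5·0+6·0+2·3 = 31 | 2·5+3·7 = 31
Y: 5·3+5·0+6·0+2·1 = 17 | 2·7+3·1 = 17
Z: 5·0+5·0+6·2+2·2 = 16 | 2·2+3·4 = 16
L: 5·0+5·0+6·0+2·7 = 14 | 2·7+3·0 = 14
gcd(5,5,6,2,2,3) = 1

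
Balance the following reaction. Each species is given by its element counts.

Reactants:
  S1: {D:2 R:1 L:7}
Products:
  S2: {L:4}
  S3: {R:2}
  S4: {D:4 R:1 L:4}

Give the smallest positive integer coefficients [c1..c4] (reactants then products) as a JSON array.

D: 4·2 = 8 | 5·0+1·0+2·4 = 8
R: 4·1 = 4 | 5·0+1·2+2·1 = 4
L: 4·7 = 28 | 5·4+1·0+2·4 = 28
gcd(4,5,1,2) = 1

Coefficients: [4, 5, 1, 2]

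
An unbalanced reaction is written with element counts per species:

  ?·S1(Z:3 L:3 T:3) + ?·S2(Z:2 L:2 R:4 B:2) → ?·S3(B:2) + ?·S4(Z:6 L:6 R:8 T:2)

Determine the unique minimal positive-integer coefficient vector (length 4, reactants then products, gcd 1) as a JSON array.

Z: 2·3+6·2 = 18 | 6·0+3·6 = 18
L: 2·3+6·2 = 18 | 6·0+3·6 = 18
R: 2·0+6·4 = 24 | 6·0+3·8 = 24
B: 2·0+6·2 = 12 | 6·2+3·0 = 12
T: 2·3+6·0 = 6 | 6·0+3·2 = 6
gcd(2,6,6,3) = 1

Coefficients: [2, 6, 6, 3]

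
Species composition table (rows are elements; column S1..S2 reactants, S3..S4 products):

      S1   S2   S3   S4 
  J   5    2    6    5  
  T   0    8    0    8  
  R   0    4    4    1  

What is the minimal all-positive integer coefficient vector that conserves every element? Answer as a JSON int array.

Coefficients: [6, 4, 3, 4]

J: 6·5+4·2 = 38 | 3·6+4·5 = 38
T: 6·0+4·8 = 32 | 3·0+4·8 = 32
R: 6·0+4·4 = 16 | 3·4+4·1 = 16
gcd(6,4,3,4) = 1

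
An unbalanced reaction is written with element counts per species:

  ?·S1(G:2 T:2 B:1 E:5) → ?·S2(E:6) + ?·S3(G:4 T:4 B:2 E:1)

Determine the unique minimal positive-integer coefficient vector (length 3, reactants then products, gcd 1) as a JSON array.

G: 4·2 = 8 | 3·0+2·4 = 8
T: 4·2 = 8 | 3·0+2·4 = 8
B: 4·1 = 4 | 3·0+2·2 = 4
E: 4·5 = 20 | 3·6+2·1 = 20
gcd(4,3,2) = 1

Coefficients: [4, 3, 2]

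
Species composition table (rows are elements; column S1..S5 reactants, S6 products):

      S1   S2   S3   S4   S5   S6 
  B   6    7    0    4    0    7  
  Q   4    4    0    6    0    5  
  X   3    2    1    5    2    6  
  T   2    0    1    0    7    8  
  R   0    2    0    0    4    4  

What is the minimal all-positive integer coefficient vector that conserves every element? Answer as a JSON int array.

B: 4·6+2·7+5·0+1·4+5·0 = 42 | 6·7 = 42
Q: 4·4+2·4+5·0+1·6+5·0 = 30 | 6·5 = 30
X: 4·3+2·2+5·1+1·5+5·2 = 36 | 6·6 = 36
T: 4·2+2·0+5·1+1·0+5·7 = 48 | 6·8 = 48
R: 4·0+2·2+5·0+1·0+5·4 = 24 | 6·4 = 24
gcd(4,2,5,1,5,6) = 1

Coefficients: [4, 2, 5, 1, 5, 6]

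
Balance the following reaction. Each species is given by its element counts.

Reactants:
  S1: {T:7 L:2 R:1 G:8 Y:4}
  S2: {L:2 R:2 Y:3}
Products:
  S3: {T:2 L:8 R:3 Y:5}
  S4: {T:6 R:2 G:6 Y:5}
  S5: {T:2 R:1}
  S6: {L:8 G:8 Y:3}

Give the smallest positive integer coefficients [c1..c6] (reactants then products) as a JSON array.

Coefficients: [4, 4, 1, 4, 1, 1]

T: 4·7+4·0 = 28 | 1·2+4·6+1·2+1·0 = 28
L: 4·2+4·2 = 16 | 1·8+4·0+1·0+1·8 = 16
R: 4·1+4·2 = 12 | 1·3+4·2+1·1+1·0 = 12
G: 4·8+4·0 = 32 | 1·0+4·6+1·0+1·8 = 32
Y: 4·4+4·3 = 28 | 1·5+4·5+1·0+1·3 = 28
gcd(4,4,1,4,1,1) = 1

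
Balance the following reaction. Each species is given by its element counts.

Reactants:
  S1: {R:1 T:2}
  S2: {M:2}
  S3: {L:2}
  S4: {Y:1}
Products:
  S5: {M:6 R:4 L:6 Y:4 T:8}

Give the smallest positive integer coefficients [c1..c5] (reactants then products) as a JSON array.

Coefficients: [4, 3, 3, 4, 1]

M: 4·0+3·2+3·0+4·0 = 6 | 1·6 = 6
R: 4·1+3·0+3·0+4·0 = 4 | 1·4 = 4
L: 4·0+3·0+3·2+4·0 = 6 | 1·6 = 6
Y: 4·0+3·0+3·0+4·1 = 4 | 1·4 = 4
T: 4·2+3·0+3·0+4·0 = 8 | 1·8 = 8
gcd(4,3,3,4,1) = 1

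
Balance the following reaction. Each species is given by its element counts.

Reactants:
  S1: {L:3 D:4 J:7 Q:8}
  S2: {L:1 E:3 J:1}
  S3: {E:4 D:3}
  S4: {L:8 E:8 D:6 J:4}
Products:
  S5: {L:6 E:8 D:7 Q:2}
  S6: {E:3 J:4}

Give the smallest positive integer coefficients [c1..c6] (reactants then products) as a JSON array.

L: 1·3+5·1+4·0+2·8 = 24 | 4·6+5·0 = 24
E: 1·0+5·3+4·4+2·8 = 47 | 4·8+5·3 = 47
D: 1·4+5·0+4·3+2·6 = 28 | 4·7+5·0 = 28
J: 1·7+5·1+4·0+2·4 = 20 | 4·0+5·4 = 20
Q: 1·8+5·0+4·0+2·0 = 8 | 4·2+5·0 = 8
gcd(1,5,4,2,4,5) = 1

Coefficients: [1, 5, 4, 2, 4, 5]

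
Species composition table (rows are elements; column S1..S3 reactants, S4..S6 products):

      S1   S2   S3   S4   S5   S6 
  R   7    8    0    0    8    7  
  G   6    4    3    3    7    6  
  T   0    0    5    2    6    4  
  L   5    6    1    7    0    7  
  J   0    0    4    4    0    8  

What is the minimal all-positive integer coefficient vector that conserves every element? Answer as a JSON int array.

Coefficients: [1, 2, 4, 2, 2, 1]

R: 1·7+2·8+4·0 = 23 | 2·0+2·8+1·7 = 23
G: 1·6+2·4+4·3 = 26 | 2·3+2·7+1·6 = 26
T: 1·0+2·0+4·5 = 20 | 2·2+2·6+1·4 = 20
L: 1·5+2·6+4·1 = 21 | 2·7+2·0+1·7 = 21
J: 1·0+2·0+4·4 = 16 | 2·4+2·0+1·8 = 16
gcd(1,2,4,2,2,1) = 1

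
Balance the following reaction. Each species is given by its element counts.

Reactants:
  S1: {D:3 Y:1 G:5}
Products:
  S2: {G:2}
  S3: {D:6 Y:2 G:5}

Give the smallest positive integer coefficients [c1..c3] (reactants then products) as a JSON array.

D: 4·3 = 12 | 5·0+2·6 = 12
Y: 4·1 = 4 | 5·0+2·2 = 4
G: 4·5 = 20 | 5·2+2·5 = 20
gcd(4,5,2) = 1

Coefficients: [4, 5, 2]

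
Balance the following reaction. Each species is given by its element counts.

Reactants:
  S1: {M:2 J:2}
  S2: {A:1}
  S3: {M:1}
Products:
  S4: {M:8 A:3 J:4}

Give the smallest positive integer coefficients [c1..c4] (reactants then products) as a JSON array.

Coefficients: [2, 3, 4, 1]

M: 2·2+3·0+4·1 = 8 | 1·8 = 8
A: 2·0+3·1+4·0 = 3 | 1·3 = 3
J: 2·2+3·0+4·0 = 4 | 1·4 = 4
gcd(2,3,4,1) = 1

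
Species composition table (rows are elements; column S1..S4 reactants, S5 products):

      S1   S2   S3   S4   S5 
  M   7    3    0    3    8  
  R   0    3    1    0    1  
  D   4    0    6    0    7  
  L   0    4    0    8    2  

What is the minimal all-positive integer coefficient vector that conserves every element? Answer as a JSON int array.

M: 6·7+1·3+3·0+1·3 = 48 | 6·8 = 48
R: 6·0+1·3+3·1+1·0 = 6 | 6·1 = 6
D: 6·4+1·0+3·6+1·0 = 42 | 6·7 = 42
L: 6·0+1·4+3·0+1·8 = 12 | 6·2 = 12
gcd(6,1,3,1,6) = 1

Coefficients: [6, 1, 3, 1, 6]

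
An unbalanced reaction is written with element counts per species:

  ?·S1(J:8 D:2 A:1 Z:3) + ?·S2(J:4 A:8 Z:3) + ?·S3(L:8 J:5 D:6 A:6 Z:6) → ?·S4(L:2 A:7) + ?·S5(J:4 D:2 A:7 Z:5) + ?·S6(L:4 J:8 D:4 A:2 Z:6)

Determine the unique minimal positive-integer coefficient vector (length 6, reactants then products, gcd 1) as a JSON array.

Coefficients: [1, 6, 4, 6, 3, 5]

L: 1·0+6·0+4·8 = 32 | 6·2+3·0+5·4 = 32
J: 1·8+6·4+4·5 = 52 | 6·0+3·4+5·8 = 52
D: 1·2+6·0+4·6 = 26 | 6·0+3·2+5·4 = 26
A: 1·1+6·8+4·6 = 73 | 6·7+3·7+5·2 = 73
Z: 1·3+6·3+4·6 = 45 | 6·0+3·5+5·6 = 45
gcd(1,6,4,6,3,5) = 1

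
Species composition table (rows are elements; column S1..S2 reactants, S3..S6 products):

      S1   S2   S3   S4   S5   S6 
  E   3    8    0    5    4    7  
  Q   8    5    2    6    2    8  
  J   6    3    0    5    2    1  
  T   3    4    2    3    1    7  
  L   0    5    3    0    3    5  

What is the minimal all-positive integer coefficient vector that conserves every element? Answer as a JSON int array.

E: 2·3+4·8 = 38 | 1·0+3·5+4·4+1·7 = 38
Q: 2·8+4·5 = 36 | 1·2+3·6+4·2+1·8 = 36
J: 2·6+4·3 = 24 | 1·0+3·5+4·2+1·1 = 24
T: 2·3+4·4 = 22 | 1·2+3·3+4·1+1·7 = 22
L: 2·0+4·5 = 20 | 1·3+3·0+4·3+1·5 = 20
gcd(2,4,1,3,4,1) = 1

Coefficients: [2, 4, 1, 3, 4, 1]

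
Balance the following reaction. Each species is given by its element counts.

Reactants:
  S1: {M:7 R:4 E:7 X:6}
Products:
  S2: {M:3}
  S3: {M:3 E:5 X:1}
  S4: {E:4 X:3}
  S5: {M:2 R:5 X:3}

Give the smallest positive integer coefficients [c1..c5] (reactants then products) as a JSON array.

Coefficients: [5, 6, 3, 5, 4]

M: 5·7 = 35 | 6·3+3·3+5·0+4·2 = 35
R: 5·4 = 20 | 6·0+3·0+5·0+4·5 = 20
E: 5·7 = 35 | 6·0+3·5+5·4+4·0 = 35
X: 5·6 = 30 | 6·0+3·1+5·3+4·3 = 30
gcd(5,6,3,5,4) = 1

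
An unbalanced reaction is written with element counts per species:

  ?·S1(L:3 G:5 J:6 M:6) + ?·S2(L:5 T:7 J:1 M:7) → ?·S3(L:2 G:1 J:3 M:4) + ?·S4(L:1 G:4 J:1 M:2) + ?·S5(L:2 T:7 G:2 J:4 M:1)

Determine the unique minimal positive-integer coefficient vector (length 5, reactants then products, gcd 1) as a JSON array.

Coefficients: [4, 1, 6, 3, 1]

L: 4·3+1·5 = 17 | 6·2+3·1+1·2 = 17
T: 4·0+1·7 = 7 | 6·0+3·0+1·7 = 7
G: 4·5+1·0 = 20 | 6·1+3·4+1·2 = 20
J: 4·6+1·1 = 25 | 6·3+3·1+1·4 = 25
M: 4·6+1·7 = 31 | 6·4+3·2+1·1 = 31
gcd(4,1,6,3,1) = 1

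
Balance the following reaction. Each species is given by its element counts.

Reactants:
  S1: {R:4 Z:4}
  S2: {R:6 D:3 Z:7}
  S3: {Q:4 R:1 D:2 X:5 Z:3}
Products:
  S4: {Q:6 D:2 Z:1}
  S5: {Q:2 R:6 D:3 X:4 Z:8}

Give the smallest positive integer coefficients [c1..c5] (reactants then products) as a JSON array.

Q: 2·0+3·0+4·4 = 16 | 1·6+5·2 = 16
R: 2·4+3·6+4·1 = 30 | 1·0+5·6 = 30
D: 2·0+3·3+4·2 = 17 | 1·2+5·3 = 17
X: 2·0+3·0+4·5 = 20 | 1·0+5·4 = 20
Z: 2·4+3·7+4·3 = 41 | 1·1+5·8 = 41
gcd(2,3,4,1,5) = 1

Coefficients: [2, 3, 4, 1, 5]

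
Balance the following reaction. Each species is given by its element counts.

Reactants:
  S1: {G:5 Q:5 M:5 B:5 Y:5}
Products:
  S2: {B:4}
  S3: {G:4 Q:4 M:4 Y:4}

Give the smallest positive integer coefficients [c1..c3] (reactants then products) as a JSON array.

Coefficients: [4, 5, 5]

G: 4·5 = 20 | 5·0+5·4 = 20
Q: 4·5 = 20 | 5·0+5·4 = 20
M: 4·5 = 20 | 5·0+5·4 = 20
B: 4·5 = 20 | 5·4+5·0 = 20
Y: 4·5 = 20 | 5·0+5·4 = 20
gcd(4,5,5) = 1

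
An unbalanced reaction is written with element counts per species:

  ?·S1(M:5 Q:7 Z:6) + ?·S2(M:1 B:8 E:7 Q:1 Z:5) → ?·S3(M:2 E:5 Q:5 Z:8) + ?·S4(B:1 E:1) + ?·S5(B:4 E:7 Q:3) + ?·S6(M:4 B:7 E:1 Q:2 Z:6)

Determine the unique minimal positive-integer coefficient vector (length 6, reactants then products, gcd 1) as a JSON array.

Coefficients: [4, 6, 3, 1, 3, 5]

M: 4·5+6·1 = 26 | 3·2+1·0+3·0+5·4 = 26
B: 4·0+6·8 = 48 | 3·0+1·1+3·4+5·7 = 48
E: 4·0+6·7 = 42 | 3·5+1·1+3·7+5·1 = 42
Q: 4·7+6·1 = 34 | 3·5+1·0+3·3+5·2 = 34
Z: 4·6+6·5 = 54 | 3·8+1·0+3·0+5·6 = 54
gcd(4,6,3,1,3,5) = 1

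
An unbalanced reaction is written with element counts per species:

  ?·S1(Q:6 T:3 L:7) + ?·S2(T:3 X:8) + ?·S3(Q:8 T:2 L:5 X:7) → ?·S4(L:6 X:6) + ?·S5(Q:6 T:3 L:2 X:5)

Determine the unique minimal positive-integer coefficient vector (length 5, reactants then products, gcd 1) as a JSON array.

Q: 1·6+2·0+3·8 = 30 | 2·0+5·6 = 30
T: 1·3+2·3+3·2 = 15 | 2·0+5·3 = 15
L: 1·7+2·0+3·5 = 22 | 2·6+5·2 = 22
X: 1·0+2·8+3·7 = 37 | 2·6+5·5 = 37
gcd(1,2,3,2,5) = 1

Coefficients: [1, 2, 3, 2, 5]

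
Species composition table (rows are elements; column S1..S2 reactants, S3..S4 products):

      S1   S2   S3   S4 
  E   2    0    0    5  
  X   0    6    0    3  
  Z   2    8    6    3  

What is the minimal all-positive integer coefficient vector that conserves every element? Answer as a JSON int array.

E: 5·2+1·0 = 10 | 2·0+2·5 = 10
X: 5·0+1·6 = 6 | 2·0+2·3 = 6
Z: 5·2+1·8 = 18 | 2·6+2·3 = 18
gcd(5,1,2,2) = 1

Coefficients: [5, 1, 2, 2]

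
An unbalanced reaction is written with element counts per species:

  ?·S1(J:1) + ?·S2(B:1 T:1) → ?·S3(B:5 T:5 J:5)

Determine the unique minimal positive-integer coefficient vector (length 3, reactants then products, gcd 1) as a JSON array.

B: 5·0+5·1 = 5 | 1·5 = 5
T: 5·0+5·1 = 5 | 1·5 = 5
J: 5·1+5·0 = 5 | 1·5 = 5
gcd(5,5,1) = 1

Coefficients: [5, 5, 1]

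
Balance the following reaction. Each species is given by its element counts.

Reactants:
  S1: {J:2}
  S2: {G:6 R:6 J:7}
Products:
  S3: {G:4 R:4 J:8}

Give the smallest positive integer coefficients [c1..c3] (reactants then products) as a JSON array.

G: 5·0+2·6 = 12 | 3·4 = 12
R: 5·0+2·6 = 12 | 3·4 = 12
J: 5·2+2·7 = 24 | 3·8 = 24
gcd(5,2,3) = 1

Coefficients: [5, 2, 3]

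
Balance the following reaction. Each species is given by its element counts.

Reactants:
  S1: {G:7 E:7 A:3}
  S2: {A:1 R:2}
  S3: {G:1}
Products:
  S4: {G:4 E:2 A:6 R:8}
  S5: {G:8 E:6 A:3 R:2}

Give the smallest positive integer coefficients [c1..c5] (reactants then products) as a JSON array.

G: 2·7+6·0+6·1 = 20 | 1·4+2·8 = 20
E: 2·7+6·0+6·0 = 14 | 1·2+2·6 = 14
A: 2·3+6·1+6·0 = 12 | 1·6+2·3 = 12
R: 2·0+6·2+6·0 = 12 | 1·8+2·2 = 12
gcd(2,6,6,1,2) = 1

Coefficients: [2, 6, 6, 1, 2]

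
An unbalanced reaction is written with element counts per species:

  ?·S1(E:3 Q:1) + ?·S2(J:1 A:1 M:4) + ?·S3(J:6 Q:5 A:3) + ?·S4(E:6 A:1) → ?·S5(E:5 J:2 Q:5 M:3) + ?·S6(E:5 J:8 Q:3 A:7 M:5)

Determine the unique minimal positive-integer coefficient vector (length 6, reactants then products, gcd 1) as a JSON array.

E: 4·3+6·0+4·0+3·6 = 30 | 3·5+3·5 = 30
J: 4·0+6·1+4·6+3·0 = 30 | 3·2+3·8 = 30
Q: 4·1+6·0+4·5+3·0 = 24 | 3·5+3·3 = 24
A: 4·0+6·1+4·3+3·1 = 21 | 3·0+3·7 = 21
M: 4·0+6·4+4·0+3·0 = 24 | 3·3+3·5 = 24
gcd(4,6,4,3,3,3) = 1

Coefficients: [4, 6, 4, 3, 3, 3]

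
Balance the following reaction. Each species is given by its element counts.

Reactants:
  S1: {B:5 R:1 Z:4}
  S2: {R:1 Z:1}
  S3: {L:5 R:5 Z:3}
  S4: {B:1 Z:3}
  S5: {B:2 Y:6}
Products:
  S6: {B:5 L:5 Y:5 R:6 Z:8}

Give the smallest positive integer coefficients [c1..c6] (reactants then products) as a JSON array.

Coefficients: [3, 3, 6, 5, 5, 6]

B: 3·5+3·0+6·0+5·1+5·2 = 30 | 6·5 = 30
L: 3·0+3·0+6·5+5·0+5·0 = 30 | 6·5 = 30
Y: 3·0+3·0+6·0+5·0+5·6 = 30 | 6·5 = 30
R: 3·1+3·1+6·5+5·0+5·0 = 36 | 6·6 = 36
Z: 3·4+3·1+6·3+5·3+5·0 = 48 | 6·8 = 48
gcd(3,3,6,5,5,6) = 1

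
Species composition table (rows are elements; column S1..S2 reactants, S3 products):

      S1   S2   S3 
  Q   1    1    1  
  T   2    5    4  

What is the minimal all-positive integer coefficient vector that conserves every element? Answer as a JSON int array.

Coefficients: [1, 2, 3]

Q: 1·1+2·1 = 3 | 3·1 = 3
T: 1·2+2·5 = 12 | 3·4 = 12
gcd(1,2,3) = 1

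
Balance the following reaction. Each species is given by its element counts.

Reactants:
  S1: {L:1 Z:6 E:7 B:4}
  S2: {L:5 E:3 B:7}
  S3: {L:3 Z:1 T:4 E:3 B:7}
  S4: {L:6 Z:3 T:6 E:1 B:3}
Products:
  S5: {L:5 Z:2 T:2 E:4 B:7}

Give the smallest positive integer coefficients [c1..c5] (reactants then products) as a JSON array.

Coefficients: [1, 3, 1, 1, 5]

L: 1·1+3·5+1·3+1·6 = 25 | 5·5 = 25
Z: 1·6+3·0+1·1+1·3 = 10 | 5·2 = 10
T: 1·0+3·0+1·4+1·6 = 10 | 5·2 = 10
E: 1·7+3·3+1·3+1·1 = 20 | 5·4 = 20
B: 1·4+3·7+1·7+1·3 = 35 | 5·7 = 35
gcd(1,3,1,1,5) = 1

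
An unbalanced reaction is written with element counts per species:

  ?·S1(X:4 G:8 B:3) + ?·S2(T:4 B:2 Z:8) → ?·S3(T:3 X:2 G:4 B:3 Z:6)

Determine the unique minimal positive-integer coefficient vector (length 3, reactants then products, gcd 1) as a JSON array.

T: 2·0+3·4 = 12 | 4·3 = 12
X: 2·4+3·0 = 8 | 4·2 = 8
G: 2·8+3·0 = 16 | 4·4 = 16
B: 2·3+3·2 = 12 | 4·3 = 12
Z: 2·0+3·8 = 24 | 4·6 = 24
gcd(2,3,4) = 1

Coefficients: [2, 3, 4]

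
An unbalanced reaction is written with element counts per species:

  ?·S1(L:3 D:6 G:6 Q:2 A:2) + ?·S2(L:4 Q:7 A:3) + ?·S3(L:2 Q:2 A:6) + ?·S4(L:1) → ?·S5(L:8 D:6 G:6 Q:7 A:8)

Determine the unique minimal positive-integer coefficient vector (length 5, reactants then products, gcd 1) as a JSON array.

Coefficients: [4, 2, 3, 6, 4]

L: 4·3+2·4+3·2+6·1 = 32 | 4·8 = 32
D: 4·6+2·0+3·0+6·0 = 24 | 4·6 = 24
G: 4·6+2·0+3·0+6·0 = 24 | 4·6 = 24
Q: 4·2+2·7+3·2+6·0 = 28 | 4·7 = 28
A: 4·2+2·3+3·6+6·0 = 32 | 4·8 = 32
gcd(4,2,3,6,4) = 1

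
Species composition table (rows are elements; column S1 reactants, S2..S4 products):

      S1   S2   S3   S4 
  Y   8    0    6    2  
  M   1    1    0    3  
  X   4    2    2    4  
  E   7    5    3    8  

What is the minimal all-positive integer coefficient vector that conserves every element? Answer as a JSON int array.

Coefficients: [4, 1, 5, 1]

Y: 4·8 = 32 | 1·0+5·6+1·2 = 32
M: 4·1 = 4 | 1·1+5·0+1·3 = 4
X: 4·4 = 16 | 1·2+5·2+1·4 = 16
E: 4·7 = 28 | 1·5+5·3+1·8 = 28
gcd(4,1,5,1) = 1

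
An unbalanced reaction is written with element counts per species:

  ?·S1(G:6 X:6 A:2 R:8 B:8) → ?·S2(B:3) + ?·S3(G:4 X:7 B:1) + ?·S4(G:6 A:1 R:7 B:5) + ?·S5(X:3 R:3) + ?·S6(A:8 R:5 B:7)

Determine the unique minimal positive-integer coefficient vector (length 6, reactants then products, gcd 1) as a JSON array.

Coefficients: [6, 6, 3, 4, 5, 1]

G: 6·6 = 36 | 6·0+3·4+4·6+5·0+1·0 = 36
X: 6·6 = 36 | 6·0+3·7+4·0+5·3+1·0 = 36
A: 6·2 = 12 | 6·0+3·0+4·1+5·0+1·8 = 12
R: 6·8 = 48 | 6·0+3·0+4·7+5·3+1·5 = 48
B: 6·8 = 48 | 6·3+3·1+4·5+5·0+1·7 = 48
gcd(6,6,3,4,5,1) = 1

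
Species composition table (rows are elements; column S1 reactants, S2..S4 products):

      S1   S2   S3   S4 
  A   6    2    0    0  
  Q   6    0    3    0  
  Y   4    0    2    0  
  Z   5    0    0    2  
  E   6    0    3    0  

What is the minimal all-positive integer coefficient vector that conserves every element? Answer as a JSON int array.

Coefficients: [2, 6, 4, 5]

A: 2·6 = 12 | 6·2+4·0+5·0 = 12
Q: 2·6 = 12 | 6·0+4·3+5·0 = 12
Y: 2·4 = 8 | 6·0+4·2+5·0 = 8
Z: 2·5 = 10 | 6·0+4·0+5·2 = 10
E: 2·6 = 12 | 6·0+4·3+5·0 = 12
gcd(2,6,4,5) = 1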